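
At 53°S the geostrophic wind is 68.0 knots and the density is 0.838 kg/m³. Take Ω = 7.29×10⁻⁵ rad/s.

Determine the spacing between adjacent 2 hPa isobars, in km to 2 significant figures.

59 km

Coriolis parameter at 53°S:
f = 2Ω sin φ = 2 × 7.29×10⁻⁵ × sin 53° = 1.16×10⁻⁴ s⁻¹
Wind speed in SI: 68.0 knots = 35.0 m/s
Geostrophic balance rearranged: |∂P/∂n| = f ρ V_g
|∂P/∂n| = 1.16×10⁻⁴ × 0.838 × 35.0 = 3.41×10⁻³ Pa/m
Isobar spacing: Δn = ΔP/|∂P/∂n| = 200 Pa / 3.41×10⁻³ Pa/m = 58591 m ≈ 59 km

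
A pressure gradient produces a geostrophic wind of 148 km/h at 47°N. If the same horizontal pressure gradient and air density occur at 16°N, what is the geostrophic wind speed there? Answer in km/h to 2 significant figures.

390 km/h

With the same pressure gradient and density, V_g ∝ 1/f ∝ 1/sin φ.
V₂ = V₁ · sin φ₁ / sin φ₂ = 148 × sin 47° / sin 16°
V₂ = 148 × 0.7314/0.2756 = 390 km/h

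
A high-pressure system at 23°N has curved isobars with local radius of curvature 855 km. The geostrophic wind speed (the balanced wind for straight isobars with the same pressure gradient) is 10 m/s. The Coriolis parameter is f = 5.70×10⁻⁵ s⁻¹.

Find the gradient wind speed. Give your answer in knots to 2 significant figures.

Around a high, pressure-gradient force acts outward with centrifugal, so Coriolis balances both:
fV = (1/ρ)|∂P/∂n| + V²/R  →  V² − fR·V + fR·V_g = 0
With fR = 5.70×10⁻⁵ × 855×10³ m = 48.7 m/s:
V = [fR − √((fR)² − 4 fR V_g)]/2 = [48.7 − √(48.7² − 4×48.7×10)]/2 = 14.1 m/s
Supergeostrophic (V > V_g = 10 m/s), as expected around a high.
Converting: 14.1 m/s × 1.944 = 27 knots

27 knots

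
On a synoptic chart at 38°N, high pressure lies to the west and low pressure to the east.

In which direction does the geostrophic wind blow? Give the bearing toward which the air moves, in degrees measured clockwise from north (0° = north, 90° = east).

The pressure-gradient force points toward the east (bearing 090°).
Geostrophic balance: in the Northern Hemisphere the Coriolis force deflects motion to the right, so the geostrophic wind blows 90° to the right of the pressure-gradient force (low pressure on the left).
Rotating 090° by 90° clockwise gives 180° — the wind blows toward the south.

180°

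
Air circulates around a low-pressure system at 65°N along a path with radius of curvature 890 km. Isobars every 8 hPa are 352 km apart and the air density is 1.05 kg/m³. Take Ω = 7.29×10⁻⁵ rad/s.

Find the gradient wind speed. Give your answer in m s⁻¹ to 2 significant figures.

15 m s⁻¹

Coriolis parameter at 65°N:
f = 2Ω sin φ = 2 × 7.29×10⁻⁵ × sin 65° = 1.32×10⁻⁴ s⁻¹
Pressure gradient: |∂P/∂n| = 800 Pa / 352000 m = 2.27×10⁻³ Pa/m
Geostrophic speed: V_g = |∂P/∂n|/(fρ) = 2.27×10⁻³/(1.32×10⁻⁴ × 1.05) = 16.4 m/s
Around a low, centrifugal force acts outward with Coriolis, so pressure-gradient force balances both:
(1/ρ)|∂P/∂n| = fV + V²/R  →  V² + fR·V − fR·V_g = 0
With fR = 1.32×10⁻⁴ × 890×10³ m = 118 m/s:
V = [−fR + √((fR)² + 4 fR V_g)]/2 = [−118 + √(118² + 4×118×16.4)]/2 = 14.6 m/s
Subgeostrophic (V < V_g = 16.4 m/s), as expected around a low.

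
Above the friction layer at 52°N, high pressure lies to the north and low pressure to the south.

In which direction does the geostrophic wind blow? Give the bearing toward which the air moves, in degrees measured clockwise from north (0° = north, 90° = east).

The pressure-gradient force points toward the south (bearing 180°).
Geostrophic balance: in the Northern Hemisphere the Coriolis force deflects motion to the right, so the geostrophic wind blows 90° to the right of the pressure-gradient force (low pressure on the left).
Rotating 180° by 90° clockwise gives 270° — the wind blows toward the west.

270°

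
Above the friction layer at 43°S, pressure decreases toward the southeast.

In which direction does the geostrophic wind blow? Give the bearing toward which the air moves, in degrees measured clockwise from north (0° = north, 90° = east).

The pressure-gradient force points toward the southeast (bearing 135°).
Geostrophic balance: in the Southern Hemisphere the Coriolis force deflects motion to the left, so the geostrophic wind blows 90° to the left of the pressure-gradient force (low pressure on the right).
Rotating 135° by 90° counterclockwise gives 045° — the wind blows toward the northeast.

045°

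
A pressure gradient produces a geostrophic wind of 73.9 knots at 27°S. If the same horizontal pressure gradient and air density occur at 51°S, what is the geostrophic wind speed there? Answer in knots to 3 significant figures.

43.2 knots

With the same pressure gradient and density, V_g ∝ 1/f ∝ 1/sin φ.
V₂ = V₁ · sin φ₁ / sin φ₂ = 73.9 × sin 27° / sin 51°
V₂ = 73.9 × 0.4540/0.7771 = 43.2 knots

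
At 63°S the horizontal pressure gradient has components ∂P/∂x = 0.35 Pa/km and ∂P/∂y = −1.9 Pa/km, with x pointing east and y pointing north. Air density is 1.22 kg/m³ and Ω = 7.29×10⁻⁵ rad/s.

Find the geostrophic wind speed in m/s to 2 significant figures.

12 m/s

Coriolis parameter at 63°S:
f = 2Ω sin φ = 2 × 7.29×10⁻⁵ × sin 63° = 1.30×10⁻⁴ s⁻¹
In the Southern Hemisphere f is negative: f = −1.30×10⁻⁴ s⁻¹.
Component geostrophic relations (x east, y north):
u_g = −(1/(fρ)) ∂P/∂y,  v_g = (1/(fρ)) ∂P/∂x
u_g = −(−1.9×10⁻³)/(−1.30×10⁻⁴ × 1.22) = −12.0 m/s;  v_g = (0.35×10⁻³)/(−1.30×10⁻⁴ × 1.22) = −2.21 m/s
|V_g| = √(u_g² + v_g²) = 12.2 m/s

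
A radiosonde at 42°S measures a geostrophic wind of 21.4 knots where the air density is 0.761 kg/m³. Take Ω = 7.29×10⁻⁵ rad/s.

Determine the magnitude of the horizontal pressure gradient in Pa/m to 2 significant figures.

8.2×10⁻⁴ Pa/m

Coriolis parameter at 42°S:
f = 2Ω sin φ = 2 × 7.29×10⁻⁵ × sin 42° = 9.76×10⁻⁵ s⁻¹
Wind speed in SI: 21.4 knots = 11.0 m/s
Geostrophic balance rearranged: |∂P/∂n| = f ρ V_g
|∂P/∂n| = 9.76×10⁻⁵ × 0.761 × 11.0 = 8.17×10⁻⁴ Pa/m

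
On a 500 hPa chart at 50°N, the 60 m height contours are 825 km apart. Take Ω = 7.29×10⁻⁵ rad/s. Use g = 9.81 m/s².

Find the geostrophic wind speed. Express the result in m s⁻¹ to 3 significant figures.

6.39 m s⁻¹

Coriolis parameter at 50°N:
f = 2Ω sin φ = 2 × 7.29×10⁻⁵ × sin 50° = 1.12×10⁻⁴ s⁻¹
Height gradient: |∂Z/∂n| = 60 m / 825000 m = 7.27×10⁻⁵
On a pressure surface, geostrophic balance gives V_g = (g/f)|∂Z/∂n|:
V_g = 9.81 × 7.27×10⁻⁵ / 1.12×10⁻⁴ = 6.39 m/s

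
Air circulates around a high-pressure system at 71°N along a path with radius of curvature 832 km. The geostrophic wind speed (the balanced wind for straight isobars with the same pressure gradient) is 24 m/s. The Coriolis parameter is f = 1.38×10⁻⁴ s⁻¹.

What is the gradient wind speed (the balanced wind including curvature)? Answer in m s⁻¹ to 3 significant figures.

34.2 m s⁻¹

Around a high, pressure-gradient force acts outward with centrifugal, so Coriolis balances both:
fV = (1/ρ)|∂P/∂n| + V²/R  →  V² − fR·V + fR·V_g = 0
With fR = 1.38×10⁻⁴ × 832×10³ m = 115 m/s:
V = [fR − √((fR)² − 4 fR V_g)]/2 = [115 − √(115² − 4×115×24)]/2 = 34.2 m/s
Supergeostrophic (V > V_g = 24 m/s), as expected around a high.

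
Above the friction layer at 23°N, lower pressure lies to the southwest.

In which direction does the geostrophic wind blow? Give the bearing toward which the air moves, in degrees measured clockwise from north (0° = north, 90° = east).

The pressure-gradient force points toward the southwest (bearing 225°).
Geostrophic balance: in the Northern Hemisphere the Coriolis force deflects motion to the right, so the geostrophic wind blows 90° to the right of the pressure-gradient force (low pressure on the left).
Rotating 225° by 90° clockwise gives 315° — the wind blows toward the northwest.

315°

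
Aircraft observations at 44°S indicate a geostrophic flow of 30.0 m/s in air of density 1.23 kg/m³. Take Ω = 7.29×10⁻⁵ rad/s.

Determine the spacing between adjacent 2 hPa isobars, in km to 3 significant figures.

53.5 km

Coriolis parameter at 44°S:
f = 2Ω sin φ = 2 × 7.29×10⁻⁵ × sin 44° = 1.01×10⁻⁴ s⁻¹
Geostrophic balance rearranged: |∂P/∂n| = f ρ V_g
|∂P/∂n| = 1.01×10⁻⁴ × 1.23 × 30.0 = 3.74×10⁻³ Pa/m
Isobar spacing: Δn = ΔP/|∂P/∂n| = 200 Pa / 3.74×10⁻³ Pa/m = 53515 m ≈ 53.5 km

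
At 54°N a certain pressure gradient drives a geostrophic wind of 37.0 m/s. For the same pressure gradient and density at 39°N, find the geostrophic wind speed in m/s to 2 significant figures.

With the same pressure gradient and density, V_g ∝ 1/f ∝ 1/sin φ.
V₂ = V₁ · sin φ₁ / sin φ₂ = 37.0 × sin 54° / sin 39°
V₂ = 37.0 × 0.8090/0.6293 = 48 m/s

48 m/s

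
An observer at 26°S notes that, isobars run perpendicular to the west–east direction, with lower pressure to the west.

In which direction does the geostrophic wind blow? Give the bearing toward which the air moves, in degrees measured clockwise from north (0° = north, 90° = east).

The pressure-gradient force points toward the west (bearing 270°).
Geostrophic balance: in the Southern Hemisphere the Coriolis force deflects motion to the left, so the geostrophic wind blows 90° to the left of the pressure-gradient force (low pressure on the right).
Rotating 270° by 90° counterclockwise gives 180° — the wind blows toward the south.

180°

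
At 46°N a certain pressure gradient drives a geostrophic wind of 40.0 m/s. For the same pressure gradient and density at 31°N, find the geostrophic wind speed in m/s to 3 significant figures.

With the same pressure gradient and density, V_g ∝ 1/f ∝ 1/sin φ.
V₂ = V₁ · sin φ₁ / sin φ₂ = 40.0 × sin 46° / sin 31°
V₂ = 40.0 × 0.7193/0.5150 = 55.9 m/s

55.9 m/s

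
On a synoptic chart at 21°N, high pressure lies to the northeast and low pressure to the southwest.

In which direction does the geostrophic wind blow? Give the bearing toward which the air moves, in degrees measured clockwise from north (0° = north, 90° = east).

315°

The pressure-gradient force points toward the southwest (bearing 225°).
Geostrophic balance: in the Northern Hemisphere the Coriolis force deflects motion to the right, so the geostrophic wind blows 90° to the right of the pressure-gradient force (low pressure on the left).
Rotating 225° by 90° clockwise gives 315° — the wind blows toward the northwest.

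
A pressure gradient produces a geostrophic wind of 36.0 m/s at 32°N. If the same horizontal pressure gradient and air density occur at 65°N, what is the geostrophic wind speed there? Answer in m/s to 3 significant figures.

21.0 m/s

With the same pressure gradient and density, V_g ∝ 1/f ∝ 1/sin φ.
V₂ = V₁ · sin φ₁ / sin φ₂ = 36.0 × sin 32° / sin 65°
V₂ = 36.0 × 0.5299/0.9063 = 21.0 m/s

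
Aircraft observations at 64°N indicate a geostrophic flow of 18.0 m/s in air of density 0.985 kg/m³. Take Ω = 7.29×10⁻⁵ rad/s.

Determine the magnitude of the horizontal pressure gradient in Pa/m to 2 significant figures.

2.3×10⁻³ Pa/m

Coriolis parameter at 64°N:
f = 2Ω sin φ = 2 × 7.29×10⁻⁵ × sin 64° = 1.31×10⁻⁴ s⁻¹
Geostrophic balance rearranged: |∂P/∂n| = f ρ V_g
|∂P/∂n| = 1.31×10⁻⁴ × 0.985 × 18.0 = 2.32×10⁻³ Pa/m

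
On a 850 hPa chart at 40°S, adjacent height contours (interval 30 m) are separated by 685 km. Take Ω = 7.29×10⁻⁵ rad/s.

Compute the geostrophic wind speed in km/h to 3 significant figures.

16.5 km/h

Coriolis parameter at 40°S:
f = 2Ω sin φ = 2 × 7.29×10⁻⁵ × sin 40° = 9.37×10⁻⁵ s⁻¹
Height gradient: |∂Z/∂n| = 30 m / 685000 m = 4.38×10⁻⁵
On a pressure surface, geostrophic balance gives V_g = (g/f)|∂Z/∂n|:
V_g = 9.81 × 4.38×10⁻⁵ / 9.37×10⁻⁵ = 4.58 m/s
Converting: 4.58 m/s × 3.6 = 16.5 km/h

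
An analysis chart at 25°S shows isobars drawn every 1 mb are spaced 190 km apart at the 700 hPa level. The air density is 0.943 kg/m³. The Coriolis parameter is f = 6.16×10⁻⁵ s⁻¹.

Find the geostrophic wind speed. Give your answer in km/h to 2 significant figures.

33 km/h

Pressure gradient: |∂P/∂n| = 100 Pa / 190000 m = 5.26×10⁻⁴ Pa/m
Geostrophic balance (pressure-gradient force = Coriolis force):
V_g = (1/(fρ)) |∂P/∂n| = 5.26×10⁻⁴ / (6.16×10⁻⁵ × 0.943) = 9.06 m/s
Converting: 9.06 m/s × 3.6 = 33 km/h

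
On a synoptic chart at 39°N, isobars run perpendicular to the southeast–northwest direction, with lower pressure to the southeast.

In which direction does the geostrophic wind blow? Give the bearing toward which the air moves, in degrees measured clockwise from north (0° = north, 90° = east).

225°

The pressure-gradient force points toward the southeast (bearing 135°).
Geostrophic balance: in the Northern Hemisphere the Coriolis force deflects motion to the right, so the geostrophic wind blows 90° to the right of the pressure-gradient force (low pressure on the left).
Rotating 135° by 90° clockwise gives 225° — the wind blows toward the southwest.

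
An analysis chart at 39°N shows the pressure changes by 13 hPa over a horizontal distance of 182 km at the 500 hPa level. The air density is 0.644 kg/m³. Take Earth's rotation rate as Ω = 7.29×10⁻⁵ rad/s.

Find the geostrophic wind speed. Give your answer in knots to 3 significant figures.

Coriolis parameter at 39°N:
f = 2Ω sin φ = 2 × 7.29×10⁻⁵ × sin 39° = 9.18×10⁻⁵ s⁻¹
Pressure gradient: |∂P/∂n| = 1300 Pa / 182000 m = 7.14×10⁻³ Pa/m
Geostrophic balance (pressure-gradient force = Coriolis force):
V_g = (1/(fρ)) |∂P/∂n| = 7.14×10⁻³ / (9.18×10⁻⁵ × 0.644) = 121 m/s
Converting: 121 m/s × 1.944 = 235 knots

235 knots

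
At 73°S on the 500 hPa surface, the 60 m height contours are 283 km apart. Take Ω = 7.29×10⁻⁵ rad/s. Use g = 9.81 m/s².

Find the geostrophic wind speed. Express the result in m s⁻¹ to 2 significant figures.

Coriolis parameter at 73°S:
f = 2Ω sin φ = 2 × 7.29×10⁻⁵ × sin 73° = 1.39×10⁻⁴ s⁻¹
Height gradient: |∂Z/∂n| = 60 m / 283000 m = 2.12×10⁻⁴
On a pressure surface, geostrophic balance gives V_g = (g/f)|∂Z/∂n|:
V_g = 9.81 × 2.12×10⁻⁴ / 1.39×10⁻⁴ = 14.9 m/s

15 m s⁻¹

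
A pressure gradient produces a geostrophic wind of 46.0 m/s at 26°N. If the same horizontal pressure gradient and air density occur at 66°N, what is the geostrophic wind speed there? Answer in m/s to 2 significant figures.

22 m/s

With the same pressure gradient and density, V_g ∝ 1/f ∝ 1/sin φ.
V₂ = V₁ · sin φ₁ / sin φ₂ = 46.0 × sin 26° / sin 66°
V₂ = 46.0 × 0.4384/0.9135 = 22 m/s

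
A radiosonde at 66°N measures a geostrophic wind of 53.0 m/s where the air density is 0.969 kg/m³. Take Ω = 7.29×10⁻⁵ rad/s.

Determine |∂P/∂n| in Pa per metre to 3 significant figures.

Coriolis parameter at 66°N:
f = 2Ω sin φ = 2 × 7.29×10⁻⁵ × sin 66° = 1.33×10⁻⁴ s⁻¹
Geostrophic balance rearranged: |∂P/∂n| = f ρ V_g
|∂P/∂n| = 1.33×10⁻⁴ × 0.969 × 53.0 = 6.84×10⁻³ Pa/m

6.84×10⁻³ Pa/m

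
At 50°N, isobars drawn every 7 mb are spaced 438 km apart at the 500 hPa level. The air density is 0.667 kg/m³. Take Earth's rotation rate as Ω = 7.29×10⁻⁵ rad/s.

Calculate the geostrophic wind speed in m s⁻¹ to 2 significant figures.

21 m s⁻¹

Coriolis parameter at 50°N:
f = 2Ω sin φ = 2 × 7.29×10⁻⁵ × sin 50° = 1.12×10⁻⁴ s⁻¹
Pressure gradient: |∂P/∂n| = 700 Pa / 438000 m = 1.60×10⁻³ Pa/m
Geostrophic balance (pressure-gradient force = Coriolis force):
V_g = (1/(fρ)) |∂P/∂n| = 1.60×10⁻³ / (1.12×10⁻⁴ × 0.667) = 21.5 m/s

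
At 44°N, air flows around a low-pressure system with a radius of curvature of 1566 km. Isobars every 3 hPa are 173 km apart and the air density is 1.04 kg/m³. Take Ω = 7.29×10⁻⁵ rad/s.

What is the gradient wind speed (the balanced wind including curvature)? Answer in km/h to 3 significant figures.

54.1 km/h

Coriolis parameter at 44°N:
f = 2Ω sin φ = 2 × 7.29×10⁻⁵ × sin 44° = 1.01×10⁻⁴ s⁻¹
Pressure gradient: |∂P/∂n| = 300 Pa / 173000 m = 1.73×10⁻³ Pa/m
Geostrophic speed: V_g = |∂P/∂n|/(fρ) = 1.73×10⁻³/(1.01×10⁻⁴ × 1.04) = 16.5 m/s
Around a low, centrifugal force acts outward with Coriolis, so pressure-gradient force balances both:
(1/ρ)|∂P/∂n| = fV + V²/R  →  V² + fR·V − fR·V_g = 0
With fR = 1.01×10⁻⁴ × 1566×10³ m = 159 m/s:
V = [−fR + √((fR)² + 4 fR V_g)]/2 = [−159 + √(159² + 4×159×16.5)]/2 = 15 m/s
Subgeostrophic (V < V_g = 16.5 m/s), as expected around a low.
Converting: 15 m/s × 3.6 = 54.1 km/h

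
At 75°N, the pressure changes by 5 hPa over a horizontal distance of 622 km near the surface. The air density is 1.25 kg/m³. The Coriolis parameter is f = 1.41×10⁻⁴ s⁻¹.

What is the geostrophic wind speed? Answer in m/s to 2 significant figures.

Pressure gradient: |∂P/∂n| = 500 Pa / 622000 m = 8.04×10⁻⁴ Pa/m
Geostrophic balance (pressure-gradient force = Coriolis force):
V_g = (1/(fρ)) |∂P/∂n| = 8.04×10⁻⁴ / (1.41×10⁻⁴ × 1.25) = 4.56 m/s

4.6 m/s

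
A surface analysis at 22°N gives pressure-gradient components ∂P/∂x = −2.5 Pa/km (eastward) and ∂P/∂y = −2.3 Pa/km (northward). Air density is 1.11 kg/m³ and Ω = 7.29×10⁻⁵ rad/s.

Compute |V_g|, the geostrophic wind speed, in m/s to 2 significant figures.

56 m/s

Coriolis parameter at 22°N:
f = 2Ω sin φ = 2 × 7.29×10⁻⁵ × sin 22° = 5.46×10⁻⁵ s⁻¹
Component geostrophic relations (x east, y north):
u_g = −(1/(fρ)) ∂P/∂y,  v_g = (1/(fρ)) ∂P/∂x
u_g = −(−2.3×10⁻³)/(5.46×10⁻⁵ × 1.11) = 37.9 m/s;  v_g = (−2.5×10⁻³)/(5.46×10⁻⁵ × 1.11) = −41.2 m/s
|V_g| = √(u_g² + v_g²) = 56.0 m/s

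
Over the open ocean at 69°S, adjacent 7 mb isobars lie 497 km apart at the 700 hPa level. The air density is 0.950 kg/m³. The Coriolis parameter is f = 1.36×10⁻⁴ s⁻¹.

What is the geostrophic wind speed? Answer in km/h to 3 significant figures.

Pressure gradient: |∂P/∂n| = 700 Pa / 497000 m = 1.41×10⁻³ Pa/m
Geostrophic balance (pressure-gradient force = Coriolis force):
V_g = (1/(fρ)) |∂P/∂n| = 1.41×10⁻³ / (1.36×10⁻⁴ × 0.950) = 10.9 m/s
Converting: 10.9 m/s × 3.6 = 39.2 km/h

39.2 km/h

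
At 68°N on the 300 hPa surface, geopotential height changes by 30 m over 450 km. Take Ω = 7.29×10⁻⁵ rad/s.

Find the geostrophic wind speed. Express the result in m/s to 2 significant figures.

Coriolis parameter at 68°N:
f = 2Ω sin φ = 2 × 7.29×10⁻⁵ × sin 68° = 1.35×10⁻⁴ s⁻¹
Height gradient: |∂Z/∂n| = 30 m / 450000 m = 6.67×10⁻⁵
On a pressure surface, geostrophic balance gives V_g = (g/f)|∂Z/∂n|:
V_g = 9.81 × 6.67×10⁻⁵ / 1.35×10⁻⁴ = 4.84 m/s

4.8 m/s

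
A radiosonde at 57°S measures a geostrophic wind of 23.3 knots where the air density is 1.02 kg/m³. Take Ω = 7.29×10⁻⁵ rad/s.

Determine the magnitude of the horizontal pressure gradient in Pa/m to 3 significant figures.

1.50×10⁻³ Pa/m

Coriolis parameter at 57°S:
f = 2Ω sin φ = 2 × 7.29×10⁻⁵ × sin 57° = 1.22×10⁻⁴ s⁻¹
Wind speed in SI: 23.3 knots = 12.0 m/s
Geostrophic balance rearranged: |∂P/∂n| = f ρ V_g
|∂P/∂n| = 1.22×10⁻⁴ × 1.02 × 12.0 = 1.50×10⁻³ Pa/m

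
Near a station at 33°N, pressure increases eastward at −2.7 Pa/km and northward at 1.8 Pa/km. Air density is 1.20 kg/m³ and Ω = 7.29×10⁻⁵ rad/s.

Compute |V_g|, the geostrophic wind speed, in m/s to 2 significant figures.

Coriolis parameter at 33°N:
f = 2Ω sin φ = 2 × 7.29×10⁻⁵ × sin 33° = 7.94×10⁻⁵ s⁻¹
Component geostrophic relations (x east, y north):
u_g = −(1/(fρ)) ∂P/∂y,  v_g = (1/(fρ)) ∂P/∂x
u_g = −(1.8×10⁻³)/(7.94×10⁻⁵ × 1.20) = −18.9 m/s;  v_g = (−2.7×10⁻³)/(7.94×10⁻⁵ × 1.20) = −28.3 m/s
|V_g| = √(u_g² + v_g²) = 34.1 m/s

34 m/s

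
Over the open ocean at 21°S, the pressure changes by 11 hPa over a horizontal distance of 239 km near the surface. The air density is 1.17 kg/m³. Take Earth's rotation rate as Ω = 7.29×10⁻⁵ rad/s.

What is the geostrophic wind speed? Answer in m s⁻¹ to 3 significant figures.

75.3 m s⁻¹

Coriolis parameter at 21°S:
f = 2Ω sin φ = 2 × 7.29×10⁻⁵ × sin 21° = 5.23×10⁻⁵ s⁻¹
Pressure gradient: |∂P/∂n| = 1100 Pa / 239000 m = 4.60×10⁻³ Pa/m
Geostrophic balance (pressure-gradient force = Coriolis force):
V_g = (1/(fρ)) |∂P/∂n| = 4.60×10⁻³ / (5.23×10⁻⁵ × 1.17) = 75.3 m/s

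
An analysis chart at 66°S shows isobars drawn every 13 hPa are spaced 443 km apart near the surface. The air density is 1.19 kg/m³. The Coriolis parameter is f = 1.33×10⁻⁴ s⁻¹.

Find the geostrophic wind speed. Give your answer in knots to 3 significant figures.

Pressure gradient: |∂P/∂n| = 1300 Pa / 443000 m = 2.93×10⁻³ Pa/m
Geostrophic balance (pressure-gradient force = Coriolis force):
V_g = (1/(fρ)) |∂P/∂n| = 2.93×10⁻³ / (1.33×10⁻⁴ × 1.19) = 18.5 m/s
Converting: 18.5 m/s × 1.944 = 36.0 knots

36.0 knots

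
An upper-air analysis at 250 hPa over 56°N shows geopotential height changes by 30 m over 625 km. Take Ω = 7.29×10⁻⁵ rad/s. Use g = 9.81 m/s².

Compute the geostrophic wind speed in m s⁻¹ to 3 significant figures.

Coriolis parameter at 56°N:
f = 2Ω sin φ = 2 × 7.29×10⁻⁵ × sin 56° = 1.21×10⁻⁴ s⁻¹
Height gradient: |∂Z/∂n| = 30 m / 625000 m = 4.80×10⁻⁵
On a pressure surface, geostrophic balance gives V_g = (g/f)|∂Z/∂n|:
V_g = 9.81 × 4.80×10⁻⁵ / 1.21×10⁻⁴ = 3.90 m/s

3.90 m s⁻¹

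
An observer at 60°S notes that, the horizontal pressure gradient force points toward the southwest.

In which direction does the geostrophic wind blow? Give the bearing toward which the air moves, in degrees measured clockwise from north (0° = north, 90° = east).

The pressure-gradient force points toward the southwest (bearing 225°).
Geostrophic balance: in the Southern Hemisphere the Coriolis force deflects motion to the left, so the geostrophic wind blows 90° to the left of the pressure-gradient force (low pressure on the right).
Rotating 225° by 90° counterclockwise gives 135° — the wind blows toward the southeast.

135°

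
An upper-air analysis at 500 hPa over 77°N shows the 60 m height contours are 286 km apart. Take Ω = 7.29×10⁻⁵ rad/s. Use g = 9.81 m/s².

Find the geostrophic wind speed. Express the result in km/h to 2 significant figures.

52 km/h

Coriolis parameter at 77°N:
f = 2Ω sin φ = 2 × 7.29×10⁻⁵ × sin 77° = 1.42×10⁻⁴ s⁻¹
Height gradient: |∂Z/∂n| = 60 m / 286000 m = 2.10×10⁻⁴
On a pressure surface, geostrophic balance gives V_g = (g/f)|∂Z/∂n|:
V_g = 9.81 × 2.10×10⁻⁴ / 1.42×10⁻⁴ = 14.5 m/s
Converting: 14.5 m/s × 3.6 = 52 km/h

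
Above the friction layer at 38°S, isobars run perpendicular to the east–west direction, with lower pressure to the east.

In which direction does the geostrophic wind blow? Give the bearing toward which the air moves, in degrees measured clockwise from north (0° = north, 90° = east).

000°

The pressure-gradient force points toward the east (bearing 090°).
Geostrophic balance: in the Southern Hemisphere the Coriolis force deflects motion to the left, so the geostrophic wind blows 90° to the left of the pressure-gradient force (low pressure on the right).
Rotating 090° by 90° counterclockwise gives 000° — the wind blows toward the north.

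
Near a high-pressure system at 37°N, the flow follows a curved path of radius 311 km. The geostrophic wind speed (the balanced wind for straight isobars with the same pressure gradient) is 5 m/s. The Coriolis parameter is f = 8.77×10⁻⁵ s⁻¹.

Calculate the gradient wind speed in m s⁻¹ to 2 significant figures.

6.6 m s⁻¹

Around a high, pressure-gradient force acts outward with centrifugal, so Coriolis balances both:
fV = (1/ρ)|∂P/∂n| + V²/R  →  V² − fR·V + fR·V_g = 0
With fR = 8.77×10⁻⁵ × 311×10³ m = 27.3 m/s:
V = [fR − √((fR)² − 4 fR V_g)]/2 = [27.3 − √(27.3² − 4×27.3×5)]/2 = 6.59 m/s
Supergeostrophic (V > V_g = 5 m/s), as expected around a high.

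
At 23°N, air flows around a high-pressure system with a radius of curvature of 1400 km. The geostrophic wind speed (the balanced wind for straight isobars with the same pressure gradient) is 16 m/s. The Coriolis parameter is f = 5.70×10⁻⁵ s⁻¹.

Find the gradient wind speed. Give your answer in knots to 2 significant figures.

43 knots

Around a high, pressure-gradient force acts outward with centrifugal, so Coriolis balances both:
fV = (1/ρ)|∂P/∂n| + V²/R  →  V² − fR·V + fR·V_g = 0
With fR = 5.70×10⁻⁵ × 1400×10³ m = 79.8 m/s:
V = [fR − √((fR)² − 4 fR V_g)]/2 = [79.8 − √(79.8² − 4×79.8×16)]/2 = 22.1 m/s
Supergeostrophic (V > V_g = 16 m/s), as expected around a high.
Converting: 22.1 m/s × 1.944 = 43 knots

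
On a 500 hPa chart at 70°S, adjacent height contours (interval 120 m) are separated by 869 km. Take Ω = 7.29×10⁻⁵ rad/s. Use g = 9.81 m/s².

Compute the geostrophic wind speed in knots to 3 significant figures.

Coriolis parameter at 70°S:
f = 2Ω sin φ = 2 × 7.29×10⁻⁵ × sin 70° = 1.37×10⁻⁴ s⁻¹
Height gradient: |∂Z/∂n| = 120 m / 869000 m = 1.38×10⁻⁴
On a pressure surface, geostrophic balance gives V_g = (g/f)|∂Z/∂n|:
V_g = 9.81 × 1.38×10⁻⁴ / 1.37×10⁻⁴ = 9.89 m/s
Converting: 9.89 m/s × 1.944 = 19.2 knots

19.2 knots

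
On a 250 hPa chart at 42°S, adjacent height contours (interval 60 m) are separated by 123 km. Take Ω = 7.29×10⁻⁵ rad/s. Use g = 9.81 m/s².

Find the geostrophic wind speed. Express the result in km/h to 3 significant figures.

177 km/h

Coriolis parameter at 42°S:
f = 2Ω sin φ = 2 × 7.29×10⁻⁵ × sin 42° = 9.76×10⁻⁵ s⁻¹
Height gradient: |∂Z/∂n| = 60 m / 123000 m = 4.88×10⁻⁴
On a pressure surface, geostrophic balance gives V_g = (g/f)|∂Z/∂n|:
V_g = 9.81 × 4.88×10⁻⁴ / 9.76×10⁻⁵ = 49.1 m/s
Converting: 49.1 m/s × 3.6 = 177 km/h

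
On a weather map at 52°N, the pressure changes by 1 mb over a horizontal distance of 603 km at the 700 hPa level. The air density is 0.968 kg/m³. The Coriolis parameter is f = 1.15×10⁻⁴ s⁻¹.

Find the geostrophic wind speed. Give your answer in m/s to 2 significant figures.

Pressure gradient: |∂P/∂n| = 100 Pa / 603000 m = 1.66×10⁻⁴ Pa/m
Geostrophic balance (pressure-gradient force = Coriolis force):
V_g = (1/(fρ)) |∂P/∂n| = 1.66×10⁻⁴ / (1.15×10⁻⁴ × 0.968) = 1.49 m/s

1.5 m/s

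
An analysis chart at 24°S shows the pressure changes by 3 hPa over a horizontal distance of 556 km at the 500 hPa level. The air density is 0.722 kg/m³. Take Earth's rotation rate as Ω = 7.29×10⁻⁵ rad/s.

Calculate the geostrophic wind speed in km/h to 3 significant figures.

Coriolis parameter at 24°S:
f = 2Ω sin φ = 2 × 7.29×10⁻⁵ × sin 24° = 5.93×10⁻⁵ s⁻¹
Pressure gradient: |∂P/∂n| = 300 Pa / 556000 m = 5.40×10⁻⁴ Pa/m
Geostrophic balance (pressure-gradient force = Coriolis force):
V_g = (1/(fρ)) |∂P/∂n| = 5.40×10⁻⁴ / (5.93×10⁻⁵ × 0.722) = 12.6 m/s
Converting: 12.6 m/s × 3.6 = 45.4 km/h

45.4 km/h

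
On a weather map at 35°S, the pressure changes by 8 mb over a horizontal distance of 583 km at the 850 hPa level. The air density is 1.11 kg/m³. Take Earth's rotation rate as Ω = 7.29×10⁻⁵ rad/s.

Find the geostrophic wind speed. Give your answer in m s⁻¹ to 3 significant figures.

Coriolis parameter at 35°S:
f = 2Ω sin φ = 2 × 7.29×10⁻⁵ × sin 35° = 8.36×10⁻⁵ s⁻¹
Pressure gradient: |∂P/∂n| = 800 Pa / 583000 m = 1.37×10⁻³ Pa/m
Geostrophic balance (pressure-gradient force = Coriolis force):
V_g = (1/(fρ)) |∂P/∂n| = 1.37×10⁻³ / (8.36×10⁻⁵ × 1.11) = 14.8 m/s

14.8 m s⁻¹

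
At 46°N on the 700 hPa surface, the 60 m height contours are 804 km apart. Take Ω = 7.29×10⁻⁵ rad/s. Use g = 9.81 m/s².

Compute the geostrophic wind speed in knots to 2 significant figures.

14 knots

Coriolis parameter at 46°N:
f = 2Ω sin φ = 2 × 7.29×10⁻⁵ × sin 46° = 1.05×10⁻⁴ s⁻¹
Height gradient: |∂Z/∂n| = 60 m / 804000 m = 7.46×10⁻⁵
On a pressure surface, geostrophic balance gives V_g = (g/f)|∂Z/∂n|:
V_g = 9.81 × 7.46×10⁻⁵ / 1.05×10⁻⁴ = 6.98 m/s
Converting: 6.98 m/s × 1.944 = 14 knots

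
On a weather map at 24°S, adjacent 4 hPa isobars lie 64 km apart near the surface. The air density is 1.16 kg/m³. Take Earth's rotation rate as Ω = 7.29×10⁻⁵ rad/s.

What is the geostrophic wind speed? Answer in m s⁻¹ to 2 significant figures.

Coriolis parameter at 24°S:
f = 2Ω sin φ = 2 × 7.29×10⁻⁵ × sin 24° = 5.93×10⁻⁵ s⁻¹
Pressure gradient: |∂P/∂n| = 400 Pa / 64000 m = 6.25×10⁻³ Pa/m
Geostrophic balance (pressure-gradient force = Coriolis force):
V_g = (1/(fρ)) |∂P/∂n| = 6.25×10⁻³ / (5.93×10⁻⁵ × 1.16) = 90.9 m/s

91 m s⁻¹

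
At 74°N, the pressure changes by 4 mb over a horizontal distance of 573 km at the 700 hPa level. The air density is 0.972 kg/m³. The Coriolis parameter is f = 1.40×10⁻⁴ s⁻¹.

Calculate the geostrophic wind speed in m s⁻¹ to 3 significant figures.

5.13 m s⁻¹

Pressure gradient: |∂P/∂n| = 400 Pa / 573000 m = 6.98×10⁻⁴ Pa/m
Geostrophic balance (pressure-gradient force = Coriolis force):
V_g = (1/(fρ)) |∂P/∂n| = 6.98×10⁻⁴ / (1.40×10⁻⁴ × 0.972) = 5.13 m/s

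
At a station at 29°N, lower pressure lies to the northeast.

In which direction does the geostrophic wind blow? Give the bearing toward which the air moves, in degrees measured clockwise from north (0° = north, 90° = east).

The pressure-gradient force points toward the northeast (bearing 045°).
Geostrophic balance: in the Northern Hemisphere the Coriolis force deflects motion to the right, so the geostrophic wind blows 90° to the right of the pressure-gradient force (low pressure on the left).
Rotating 045° by 90° clockwise gives 135° — the wind blows toward the southeast.

135°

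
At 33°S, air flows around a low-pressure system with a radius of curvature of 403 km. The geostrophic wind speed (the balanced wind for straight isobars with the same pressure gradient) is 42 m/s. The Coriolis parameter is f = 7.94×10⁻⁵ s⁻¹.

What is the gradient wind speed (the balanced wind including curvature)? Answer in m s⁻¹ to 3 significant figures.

24.0 m s⁻¹

Around a low, centrifugal force acts outward with Coriolis, so pressure-gradient force balances both:
(1/ρ)|∂P/∂n| = fV + V²/R  →  V² + fR·V − fR·V_g = 0
With fR = 7.94×10⁻⁵ × 403×10³ m = 32.0 m/s:
V = [−fR + √((fR)² + 4 fR V_g)]/2 = [−32.0 + √(32.0² + 4×32.0×42)]/2 = 24 m/s
Subgeostrophic (V < V_g = 42 m/s), as expected around a low.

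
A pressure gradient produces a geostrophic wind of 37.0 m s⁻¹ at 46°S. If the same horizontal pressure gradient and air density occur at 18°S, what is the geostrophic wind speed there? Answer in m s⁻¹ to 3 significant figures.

86.1 m s⁻¹

With the same pressure gradient and density, V_g ∝ 1/f ∝ 1/sin φ.
V₂ = V₁ · sin φ₁ / sin φ₂ = 37.0 × sin 46° / sin 18°
V₂ = 37.0 × 0.7193/0.3090 = 86.1 m s⁻¹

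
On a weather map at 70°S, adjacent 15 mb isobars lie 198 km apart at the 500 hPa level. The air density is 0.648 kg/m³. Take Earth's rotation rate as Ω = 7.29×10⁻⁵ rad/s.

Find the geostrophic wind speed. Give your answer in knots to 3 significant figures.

166 knots

Coriolis parameter at 70°S:
f = 2Ω sin φ = 2 × 7.29×10⁻⁵ × sin 70° = 1.37×10⁻⁴ s⁻¹
Pressure gradient: |∂P/∂n| = 1500 Pa / 198000 m = 7.58×10⁻³ Pa/m
Geostrophic balance (pressure-gradient force = Coriolis force):
V_g = (1/(fρ)) |∂P/∂n| = 7.58×10⁻³ / (1.37×10⁻⁴ × 0.648) = 85.3 m/s
Converting: 85.3 m/s × 1.944 = 166 knots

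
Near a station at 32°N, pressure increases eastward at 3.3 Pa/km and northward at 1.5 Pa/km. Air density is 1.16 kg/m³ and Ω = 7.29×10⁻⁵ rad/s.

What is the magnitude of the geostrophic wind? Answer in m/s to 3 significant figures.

40.4 m/s

Coriolis parameter at 32°N:
f = 2Ω sin φ = 2 × 7.29×10⁻⁵ × sin 32° = 7.73×10⁻⁵ s⁻¹
Component geostrophic relations (x east, y north):
u_g = −(1/(fρ)) ∂P/∂y,  v_g = (1/(fρ)) ∂P/∂x
u_g = −(1.5×10⁻³)/(7.73×10⁻⁵ × 1.16) = −16.7 m/s;  v_g = (3.3×10⁻³)/(7.73×10⁻⁵ × 1.16) = 36.8 m/s
|V_g| = √(u_g² + v_g²) = 40.4 m/s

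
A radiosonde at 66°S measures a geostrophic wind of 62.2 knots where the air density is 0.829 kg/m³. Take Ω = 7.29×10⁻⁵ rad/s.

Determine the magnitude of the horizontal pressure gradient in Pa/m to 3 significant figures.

3.53×10⁻³ Pa/m

Coriolis parameter at 66°S:
f = 2Ω sin φ = 2 × 7.29×10⁻⁵ × sin 66° = 1.33×10⁻⁴ s⁻¹
Wind speed in SI: 62.2 knots = 32.0 m/s
Geostrophic balance rearranged: |∂P/∂n| = f ρ V_g
|∂P/∂n| = 1.33×10⁻⁴ × 0.829 × 32.0 = 3.53×10⁻³ Pa/m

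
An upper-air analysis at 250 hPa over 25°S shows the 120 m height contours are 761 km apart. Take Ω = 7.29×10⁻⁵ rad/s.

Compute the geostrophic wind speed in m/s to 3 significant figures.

Coriolis parameter at 25°S:
f = 2Ω sin φ = 2 × 7.29×10⁻⁵ × sin 25° = 6.16×10⁻⁵ s⁻¹
Height gradient: |∂Z/∂n| = 120 m / 761000 m = 1.58×10⁻⁴
On a pressure surface, geostrophic balance gives V_g = (g/f)|∂Z/∂n|:
V_g = 9.81 × 1.58×10⁻⁴ / 6.16×10⁻⁵ = 25.1 m/s

25.1 m/s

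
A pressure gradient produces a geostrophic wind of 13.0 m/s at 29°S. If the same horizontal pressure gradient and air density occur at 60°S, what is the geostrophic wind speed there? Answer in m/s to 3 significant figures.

7.28 m/s

With the same pressure gradient and density, V_g ∝ 1/f ∝ 1/sin φ.
V₂ = V₁ · sin φ₁ / sin φ₂ = 13.0 × sin 29° / sin 60°
V₂ = 13.0 × 0.4848/0.8660 = 7.28 m/s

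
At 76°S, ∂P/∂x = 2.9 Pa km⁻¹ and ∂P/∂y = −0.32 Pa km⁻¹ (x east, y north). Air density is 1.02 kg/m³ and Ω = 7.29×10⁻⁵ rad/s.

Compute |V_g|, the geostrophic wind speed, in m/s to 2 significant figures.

Coriolis parameter at 76°S:
f = 2Ω sin φ = 2 × 7.29×10⁻⁵ × sin 76° = 1.41×10⁻⁴ s⁻¹
In the Southern Hemisphere f is negative: f = −1.41×10⁻⁴ s⁻¹.
Component geostrophic relations (x east, y north):
u_g = −(1/(fρ)) ∂P/∂y,  v_g = (1/(fρ)) ∂P/∂x
u_g = −(−0.32×10⁻³)/(−1.41×10⁻⁴ × 1.02) = −2.22 m/s;  v_g = (2.9×10⁻³)/(−1.41×10⁻⁴ × 1.02) = −20.1 m/s
|V_g| = √(u_g² + v_g²) = 20.2 m/s

20 m/s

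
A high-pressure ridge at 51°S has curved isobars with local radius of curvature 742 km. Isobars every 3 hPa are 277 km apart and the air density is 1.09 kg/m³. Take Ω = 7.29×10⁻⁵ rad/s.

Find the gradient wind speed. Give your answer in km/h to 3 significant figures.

Coriolis parameter at 51°S:
f = 2Ω sin φ = 2 × 7.29×10⁻⁵ × sin 51° = 1.13×10⁻⁴ s⁻¹
Pressure gradient: |∂P/∂n| = 300 Pa / 277000 m = 1.08×10⁻³ Pa/m
Geostrophic speed: V_g = |∂P/∂n|/(fρ) = 1.08×10⁻³/(1.13×10⁻⁴ × 1.09) = 8.77 m/s
Around a high, pressure-gradient force acts outward with centrifugal, so Coriolis balances both:
fV = (1/ρ)|∂P/∂n| + V²/R  →  V² − fR·V + fR·V_g = 0
With fR = 1.13×10⁻⁴ × 742×10³ m = 84.1 m/s:
V = [fR − √((fR)² − 4 fR V_g)]/2 = [84.1 − √(84.1² − 4×84.1×8.77)]/2 = 9.95 m/s
Supergeostrophic (V > V_g = 8.77 m/s), as expected around a high.
Converting: 9.95 m/s × 3.6 = 35.8 km/h

35.8 km/h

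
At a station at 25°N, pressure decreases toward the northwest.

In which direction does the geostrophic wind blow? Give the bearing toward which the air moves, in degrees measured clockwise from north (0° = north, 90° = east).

045°

The pressure-gradient force points toward the northwest (bearing 315°).
Geostrophic balance: in the Northern Hemisphere the Coriolis force deflects motion to the right, so the geostrophic wind blows 90° to the right of the pressure-gradient force (low pressure on the left).
Rotating 315° by 90° clockwise gives 045° — the wind blows toward the northeast.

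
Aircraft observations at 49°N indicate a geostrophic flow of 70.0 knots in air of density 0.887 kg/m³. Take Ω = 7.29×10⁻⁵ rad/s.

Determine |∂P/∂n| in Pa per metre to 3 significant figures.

Coriolis parameter at 49°N:
f = 2Ω sin φ = 2 × 7.29×10⁻⁵ × sin 49° = 1.10×10⁻⁴ s⁻¹
Wind speed in SI: 70.0 knots = 36.0 m/s
Geostrophic balance rearranged: |∂P/∂n| = f ρ V_g
|∂P/∂n| = 1.10×10⁻⁴ × 0.887 × 36.0 = 3.51×10⁻³ Pa/m

3.51×10⁻³ Pa/m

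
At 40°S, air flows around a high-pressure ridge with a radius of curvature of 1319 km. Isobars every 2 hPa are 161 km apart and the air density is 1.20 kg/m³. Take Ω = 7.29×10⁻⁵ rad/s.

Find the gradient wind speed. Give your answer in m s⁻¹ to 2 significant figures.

12 m s⁻¹

Coriolis parameter at 40°S:
f = 2Ω sin φ = 2 × 7.29×10⁻⁵ × sin 40° = 9.37×10⁻⁵ s⁻¹
Pressure gradient: |∂P/∂n| = 200 Pa / 161000 m = 1.24×10⁻³ Pa/m
Geostrophic speed: V_g = |∂P/∂n|/(fρ) = 1.24×10⁻³/(9.37×10⁻⁵ × 1.20) = 11.0 m/s
Around a high, pressure-gradient force acts outward with centrifugal, so Coriolis balances both:
fV = (1/ρ)|∂P/∂n| + V²/R  →  V² − fR·V + fR·V_g = 0
With fR = 9.37×10⁻⁵ × 1319×10³ m = 124 m/s:
V = [fR − √((fR)² − 4 fR V_g)]/2 = [124 − √(124² − 4×124×11)]/2 = 12.3 m/s
Supergeostrophic (V > V_g = 11 m/s), as expected around a high.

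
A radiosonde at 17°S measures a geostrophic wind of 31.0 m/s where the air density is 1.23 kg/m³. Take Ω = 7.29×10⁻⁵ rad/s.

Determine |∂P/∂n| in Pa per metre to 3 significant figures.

1.63×10⁻³ Pa/m

Coriolis parameter at 17°S:
f = 2Ω sin φ = 2 × 7.29×10⁻⁵ × sin 17° = 4.26×10⁻⁵ s⁻¹
Geostrophic balance rearranged: |∂P/∂n| = f ρ V_g
|∂P/∂n| = 4.26×10⁻⁵ × 1.23 × 31.0 = 1.63×10⁻³ Pa/m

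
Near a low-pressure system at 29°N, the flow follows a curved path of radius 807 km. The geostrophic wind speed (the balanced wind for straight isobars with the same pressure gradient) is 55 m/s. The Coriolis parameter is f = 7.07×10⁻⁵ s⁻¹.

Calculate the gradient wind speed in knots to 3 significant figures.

Around a low, centrifugal force acts outward with Coriolis, so pressure-gradient force balances both:
(1/ρ)|∂P/∂n| = fV + V²/R  →  V² + fR·V − fR·V_g = 0
With fR = 7.07×10⁻⁵ × 807×10³ m = 57.1 m/s:
V = [−fR + √((fR)² + 4 fR V_g)]/2 = [−57.1 + √(57.1² + 4×57.1×55)]/2 = 34.3 m/s
Subgeostrophic (V < V_g = 55 m/s), as expected around a low.
Converting: 34.3 m/s × 1.944 = 66.7 knots

66.7 knots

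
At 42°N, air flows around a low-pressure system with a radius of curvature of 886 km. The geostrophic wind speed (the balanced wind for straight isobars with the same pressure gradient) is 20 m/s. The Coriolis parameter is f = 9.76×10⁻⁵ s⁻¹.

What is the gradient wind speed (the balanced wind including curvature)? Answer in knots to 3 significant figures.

Around a low, centrifugal force acts outward with Coriolis, so pressure-gradient force balances both:
(1/ρ)|∂P/∂n| = fV + V²/R  →  V² + fR·V − fR·V_g = 0
With fR = 9.76×10⁻⁵ × 886×10³ m = 86.5 m/s:
V = [−fR + √((fR)² + 4 fR V_g)]/2 = [−86.5 + √(86.5² + 4×86.5×20)]/2 = 16.8 m/s
Subgeostrophic (V < V_g = 20 m/s), as expected around a low.
Converting: 16.8 m/s × 1.944 = 32.6 knots

32.6 knots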